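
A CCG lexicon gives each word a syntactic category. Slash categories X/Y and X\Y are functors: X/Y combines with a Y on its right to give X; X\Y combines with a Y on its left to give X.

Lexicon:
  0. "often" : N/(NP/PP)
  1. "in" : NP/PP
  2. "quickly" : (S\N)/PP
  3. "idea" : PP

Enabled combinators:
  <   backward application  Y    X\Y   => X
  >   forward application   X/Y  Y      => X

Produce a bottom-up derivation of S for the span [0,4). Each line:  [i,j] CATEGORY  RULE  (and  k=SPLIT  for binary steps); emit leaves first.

[0,1] N/(NP/PP)  lex  "often"
[1,2] NP/PP  lex  "in"
[0,2] N  >  k=1
[2,3] (S\N)/PP  lex  "quickly"
[3,4] PP  lex  "idea"
[2,4] S\N  >  k=3
[0,4] S  <  k=2

[0,4] S   <
  [0,2] N   >
    [0,1] "often" : N/(NP/PP)
    [1,2] "in" : NP/PP
  [2,4] S\N   >
    [2,3] "quickly" : (S\N)/PP
    [3,4] "idea" : PP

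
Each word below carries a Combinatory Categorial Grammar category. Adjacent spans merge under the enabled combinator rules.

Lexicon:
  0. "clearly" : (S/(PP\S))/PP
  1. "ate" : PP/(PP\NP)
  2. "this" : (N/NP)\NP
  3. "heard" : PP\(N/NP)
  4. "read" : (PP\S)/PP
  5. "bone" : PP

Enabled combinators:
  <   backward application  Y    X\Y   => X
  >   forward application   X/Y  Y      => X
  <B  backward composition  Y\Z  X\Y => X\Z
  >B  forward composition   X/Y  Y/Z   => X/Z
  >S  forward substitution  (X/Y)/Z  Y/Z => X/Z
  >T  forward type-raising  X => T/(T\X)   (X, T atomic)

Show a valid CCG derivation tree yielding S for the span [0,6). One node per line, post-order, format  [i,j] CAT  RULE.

[0,1] (S/(PP\S))/PP  lex  "clearly"
[1,2] PP/(PP\NP)  lex  "ate"
[2,3] (N/NP)\NP  lex  "this"
[3,4] PP\(N/NP)  lex  "heard"
[2,4] PP\NP  <B  k=3
[1,4] PP  >  k=2
[0,4] S/(PP\S)  >  k=1
[4,5] (PP\S)/PP  lex  "read"
[5,6] PP  lex  "bone"
[4,6] PP\S  >  k=5
[0,6] S  >  k=4

[0,6] S   >
  [0,4] S/(PP\S)   >
    [0,1] "clearly" : (S/(PP\S))/PP
    [1,4] PP   >
      [1,2] "ate" : PP/(PP\NP)
      [2,4] PP\NP   <B
        [2,3] "this" : (N/NP)\NP
        [3,4] "heard" : PP\(N/NP)
  [4,6] PP\S   >
    [4,5] "read" : (PP\S)/PP
    [5,6] "bone" : PP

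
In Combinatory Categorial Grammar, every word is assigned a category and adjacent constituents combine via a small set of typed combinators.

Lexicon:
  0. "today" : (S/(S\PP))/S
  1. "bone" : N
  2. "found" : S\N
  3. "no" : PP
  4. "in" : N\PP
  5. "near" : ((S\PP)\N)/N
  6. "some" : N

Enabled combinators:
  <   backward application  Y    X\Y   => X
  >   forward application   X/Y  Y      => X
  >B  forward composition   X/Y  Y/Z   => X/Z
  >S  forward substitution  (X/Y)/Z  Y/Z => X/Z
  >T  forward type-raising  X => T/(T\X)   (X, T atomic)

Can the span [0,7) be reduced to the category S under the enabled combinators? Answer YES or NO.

YES

[0,7] S   >
  [0,3] S/(S\PP)   >
    [0,1] "today" : (S/(S\PP))/S
    [1,3] S   <
      [1,2] "bone" : N
      [2,3] "found" : S\N
  [3,7] S\PP   <
    [3,5] N   >
      [3,4] N/(N\PP)   >T
        [3,4] "no" : PP
      [4,5] "in" : N\PP
    [5,7] (S\PP)\N   >
      [5,6] "near" : ((S\PP)\N)/N
      [6,7] "some" : N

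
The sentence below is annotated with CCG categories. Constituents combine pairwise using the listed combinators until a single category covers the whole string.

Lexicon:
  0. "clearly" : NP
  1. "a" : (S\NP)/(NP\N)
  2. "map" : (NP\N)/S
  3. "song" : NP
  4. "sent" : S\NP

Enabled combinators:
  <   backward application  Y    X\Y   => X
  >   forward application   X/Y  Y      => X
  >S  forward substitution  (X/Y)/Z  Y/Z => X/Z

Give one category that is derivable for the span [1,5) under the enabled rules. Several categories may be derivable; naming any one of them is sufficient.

[0,5] S   <
  [0,1] "clearly" : NP
  [1,5] S\NP   >
    [1,2] "a" : (S\NP)/(NP\N)
    [2,5] NP\N   >
      [2,3] "map" : (NP\N)/S
      [3,5] S   <
        [3,4] "song" : NP
        [4,5] "sent" : S\NP

S\NP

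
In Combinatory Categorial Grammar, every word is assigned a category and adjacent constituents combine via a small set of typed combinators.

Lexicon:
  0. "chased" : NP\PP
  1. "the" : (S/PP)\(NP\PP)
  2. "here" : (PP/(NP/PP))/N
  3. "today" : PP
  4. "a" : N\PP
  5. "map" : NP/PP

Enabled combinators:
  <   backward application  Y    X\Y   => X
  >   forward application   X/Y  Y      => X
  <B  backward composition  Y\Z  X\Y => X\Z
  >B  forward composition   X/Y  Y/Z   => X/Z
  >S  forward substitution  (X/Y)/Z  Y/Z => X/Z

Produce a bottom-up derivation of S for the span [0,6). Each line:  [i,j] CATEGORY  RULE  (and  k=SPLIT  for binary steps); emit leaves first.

[0,6] S   >
  [0,2] S/PP   <
    [0,1] "chased" : NP\PP
    [1,2] "the" : (S/PP)\(NP\PP)
  [2,6] PP   >
    [2,5] PP/(NP/PP)   >
      [2,3] "here" : (PP/(NP/PP))/N
      [3,5] N   <
        [3,4] "today" : PP
        [4,5] "a" : N\PP
    [5,6] "map" : NP/PP

[0,1] NP\PP  lex  "chased"
[1,2] (S/PP)\(NP\PP)  lex  "the"
[0,2] S/PP  <  k=1
[2,3] (PP/(NP/PP))/N  lex  "here"
[3,4] PP  lex  "today"
[4,5] N\PP  lex  "a"
[3,5] N  <  k=4
[2,5] PP/(NP/PP)  >  k=3
[5,6] NP/PP  lex  "map"
[2,6] PP  >  k=5
[0,6] S  >  k=2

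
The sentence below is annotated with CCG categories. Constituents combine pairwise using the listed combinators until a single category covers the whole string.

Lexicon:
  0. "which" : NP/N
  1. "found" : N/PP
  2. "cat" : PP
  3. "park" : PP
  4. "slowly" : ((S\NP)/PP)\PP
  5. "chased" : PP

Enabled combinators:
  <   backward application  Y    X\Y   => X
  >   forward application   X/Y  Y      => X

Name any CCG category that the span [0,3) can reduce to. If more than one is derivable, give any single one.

[0,6] S   <
  [0,3] NP   >
    [0,1] "which" : NP/N
    [1,3] N   >
      [1,2] "found" : N/PP
      [2,3] "cat" : PP
  [3,6] S\NP   >
    [3,5] (S\NP)/PP   <
      [3,4] "park" : PP
      [4,5] "slowly" : ((S\NP)/PP)\PP
    [5,6] "chased" : PP

NP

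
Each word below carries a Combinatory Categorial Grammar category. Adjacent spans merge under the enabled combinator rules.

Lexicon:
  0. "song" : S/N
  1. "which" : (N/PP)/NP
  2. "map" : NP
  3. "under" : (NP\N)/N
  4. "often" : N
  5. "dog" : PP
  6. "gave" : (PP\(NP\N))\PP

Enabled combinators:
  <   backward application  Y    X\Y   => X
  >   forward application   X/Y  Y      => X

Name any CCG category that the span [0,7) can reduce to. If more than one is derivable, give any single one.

S

[0,7] S   >
  [0,1] "song" : S/N
  [1,7] N   >
    [1,3] N/PP   >
      [1,2] "which" : (N/PP)/NP
      [2,3] "map" : NP
    [3,7] PP   <
      [3,5] NP\N   >
        [3,4] "under" : (NP\N)/N
        [4,5] "often" : N
      [5,7] PP\(NP\N)   <
        [5,6] "dog" : PP
        [6,7] "gave" : (PP\(NP\N))\PP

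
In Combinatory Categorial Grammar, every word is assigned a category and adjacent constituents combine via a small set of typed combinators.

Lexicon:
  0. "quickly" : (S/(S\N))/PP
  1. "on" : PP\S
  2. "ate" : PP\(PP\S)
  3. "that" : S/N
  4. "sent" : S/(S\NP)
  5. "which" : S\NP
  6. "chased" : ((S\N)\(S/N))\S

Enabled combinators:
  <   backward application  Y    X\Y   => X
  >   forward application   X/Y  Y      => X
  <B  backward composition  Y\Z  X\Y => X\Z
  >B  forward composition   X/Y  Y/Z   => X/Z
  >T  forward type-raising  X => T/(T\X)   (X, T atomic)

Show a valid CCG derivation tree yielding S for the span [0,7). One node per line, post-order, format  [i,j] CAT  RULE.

[0,7] S   >
  [0,3] S/(S\N)   >
    [0,1] "quickly" : (S/(S\N))/PP
    [1,3] PP   <
      [1,2] "on" : PP\S
      [2,3] "ate" : PP\(PP\S)
  [3,7] S\N   <
    [3,4] "that" : S/N
    [4,7] (S\N)\(S/N)   <
      [4,6] S   >
        [4,5] "sent" : S/(S\NP)
        [5,6] "which" : S\NP
      [6,7] "chased" : ((S\N)\(S/N))\S

[0,1] (S/(S\N))/PP  lex  "quickly"
[1,2] PP\S  lex  "on"
[2,3] PP\(PP\S)  lex  "ate"
[1,3] PP  <  k=2
[0,3] S/(S\N)  >  k=1
[3,4] S/N  lex  "that"
[4,5] S/(S\NP)  lex  "sent"
[5,6] S\NP  lex  "which"
[4,6] S  >  k=5
[6,7] ((S\N)\(S/N))\S  lex  "chased"
[4,7] (S\N)\(S/N)  <  k=6
[3,7] S\N  <  k=4
[0,7] S  >  k=3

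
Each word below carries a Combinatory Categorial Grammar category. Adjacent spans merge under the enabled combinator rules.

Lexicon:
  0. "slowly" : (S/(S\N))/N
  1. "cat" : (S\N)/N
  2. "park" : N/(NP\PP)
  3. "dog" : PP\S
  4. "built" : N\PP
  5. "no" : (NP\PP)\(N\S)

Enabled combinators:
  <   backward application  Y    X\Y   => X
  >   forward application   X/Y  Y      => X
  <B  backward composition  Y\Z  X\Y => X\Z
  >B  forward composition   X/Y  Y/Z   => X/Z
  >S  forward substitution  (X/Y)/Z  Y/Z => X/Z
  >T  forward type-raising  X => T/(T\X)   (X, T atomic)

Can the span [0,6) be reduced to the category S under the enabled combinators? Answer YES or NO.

[0,6] S   >
  [0,2] S/N   >S
    [0,1] "slowly" : (S/(S\N))/N
    [1,2] "cat" : (S\N)/N
  [2,6] N   >
    [2,3] "park" : N/(NP\PP)
    [3,6] NP\PP   <
      [3,5] N\S   <B
        [3,4] "dog" : PP\S
        [4,5] "built" : N\PP
      [5,6] "no" : (NP\PP)\(N\S)

YES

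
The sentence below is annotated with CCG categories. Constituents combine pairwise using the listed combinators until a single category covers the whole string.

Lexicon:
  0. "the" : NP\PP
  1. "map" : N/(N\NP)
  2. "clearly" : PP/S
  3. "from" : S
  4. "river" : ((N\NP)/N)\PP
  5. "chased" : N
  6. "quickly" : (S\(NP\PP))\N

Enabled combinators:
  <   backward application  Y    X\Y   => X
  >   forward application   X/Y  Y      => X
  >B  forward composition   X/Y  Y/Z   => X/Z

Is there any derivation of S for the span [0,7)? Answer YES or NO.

YES

[0,7] S   <
  [0,1] "the" : NP\PP
  [1,7] S\(NP\PP)   <
    [1,6] N   >
      [1,2] "map" : N/(N\NP)
      [2,6] N\NP   >
        [2,5] (N\NP)/N   <
          [2,4] PP   >
            [2,3] "clearly" : PP/S
            [3,4] "from" : S
          [4,5] "river" : ((N\NP)/N)\PP
        [5,6] "chased" : N
    [6,7] "quickly" : (S\(NP\PP))\N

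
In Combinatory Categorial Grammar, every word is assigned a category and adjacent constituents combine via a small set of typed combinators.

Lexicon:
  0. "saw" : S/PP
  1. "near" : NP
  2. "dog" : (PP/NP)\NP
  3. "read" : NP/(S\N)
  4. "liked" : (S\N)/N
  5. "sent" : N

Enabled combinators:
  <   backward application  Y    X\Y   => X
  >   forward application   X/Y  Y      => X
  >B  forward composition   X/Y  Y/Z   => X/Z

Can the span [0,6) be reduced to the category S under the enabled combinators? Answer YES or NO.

YES

[0,6] S   >
  [0,3] S/NP   >B
    [0,1] "saw" : S/PP
    [1,3] PP/NP   <
      [1,2] "near" : NP
      [2,3] "dog" : (PP/NP)\NP
  [3,6] NP   >
    [3,4] "read" : NP/(S\N)
    [4,6] S\N   >
      [4,5] "liked" : (S\N)/N
      [5,6] "sent" : N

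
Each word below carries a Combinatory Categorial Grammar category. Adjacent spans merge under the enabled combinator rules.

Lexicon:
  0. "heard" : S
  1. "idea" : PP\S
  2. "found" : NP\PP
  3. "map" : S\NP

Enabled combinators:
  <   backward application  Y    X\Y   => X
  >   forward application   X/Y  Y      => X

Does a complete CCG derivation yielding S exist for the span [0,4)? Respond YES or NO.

[0,4] S   <
  [0,3] NP   <
    [0,2] PP   <
      [0,1] "heard" : S
      [1,2] "idea" : PP\S
    [2,3] "found" : NP\PP
  [3,4] "map" : S\NP

YES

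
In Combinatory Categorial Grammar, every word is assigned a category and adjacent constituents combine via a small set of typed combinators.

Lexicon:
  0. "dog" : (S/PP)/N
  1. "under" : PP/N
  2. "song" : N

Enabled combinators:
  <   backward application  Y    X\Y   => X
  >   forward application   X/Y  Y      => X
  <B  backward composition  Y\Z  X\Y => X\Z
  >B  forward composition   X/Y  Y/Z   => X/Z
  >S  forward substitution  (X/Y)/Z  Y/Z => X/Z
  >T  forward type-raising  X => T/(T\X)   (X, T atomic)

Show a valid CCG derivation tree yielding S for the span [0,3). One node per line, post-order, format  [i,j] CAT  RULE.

[0,1] (S/PP)/N  lex  "dog"
[1,2] PP/N  lex  "under"
[0,2] S/N  >S  k=1
[2,3] N  lex  "song"
[0,3] S  >  k=2

[0,3] S   >
  [0,2] S/N   >S
    [0,1] "dog" : (S/PP)/N
    [1,2] "under" : PP/N
  [2,3] "song" : N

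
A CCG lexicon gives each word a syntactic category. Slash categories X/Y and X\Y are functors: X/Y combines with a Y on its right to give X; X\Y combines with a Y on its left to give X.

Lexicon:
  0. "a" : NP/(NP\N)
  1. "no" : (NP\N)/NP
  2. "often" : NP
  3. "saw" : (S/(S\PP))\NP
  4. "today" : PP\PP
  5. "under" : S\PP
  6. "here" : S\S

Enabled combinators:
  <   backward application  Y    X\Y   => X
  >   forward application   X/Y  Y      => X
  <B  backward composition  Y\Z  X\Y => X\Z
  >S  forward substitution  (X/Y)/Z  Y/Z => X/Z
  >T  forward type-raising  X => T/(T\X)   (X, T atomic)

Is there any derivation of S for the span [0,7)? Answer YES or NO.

[0,7] S   >
  [0,4] S/(S\PP)   <
    [0,3] NP   >
      [0,1] "a" : NP/(NP\N)
      [1,3] NP\N   >
        [1,2] "no" : (NP\N)/NP
        [2,3] "often" : NP
    [3,4] "saw" : (S/(S\PP))\NP
  [4,7] S\PP   <B
    [4,6] S\PP   <B
      [4,5] "today" : PP\PP
      [5,6] "under" : S\PP
    [6,7] "here" : S\S

YES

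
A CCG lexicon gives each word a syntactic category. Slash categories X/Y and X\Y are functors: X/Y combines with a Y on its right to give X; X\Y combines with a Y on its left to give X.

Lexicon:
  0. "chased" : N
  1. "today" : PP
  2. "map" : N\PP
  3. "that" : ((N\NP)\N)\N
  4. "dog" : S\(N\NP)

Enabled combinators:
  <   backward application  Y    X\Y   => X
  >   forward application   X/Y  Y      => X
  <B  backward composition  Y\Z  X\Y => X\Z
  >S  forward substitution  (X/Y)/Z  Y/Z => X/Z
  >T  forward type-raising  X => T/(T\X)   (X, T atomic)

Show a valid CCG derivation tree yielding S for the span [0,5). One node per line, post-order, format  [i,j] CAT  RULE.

[0,5] S   <
  [0,1] "chased" : N
  [1,5] S\N   <B
    [1,4] (N\NP)\N   <
      [1,3] N   >
        [1,2] N/(N\PP)   >T
          [1,2] "today" : PP
        [2,3] "map" : N\PP
      [3,4] "that" : ((N\NP)\N)\N
    [4,5] "dog" : S\(N\NP)

[0,1] N  lex  "chased"
[1,2] PP  lex  "today"
[1,2] N/(N\PP)  >T
[2,3] N\PP  lex  "map"
[1,3] N  >  k=2
[3,4] ((N\NP)\N)\N  lex  "that"
[1,4] (N\NP)\N  <  k=3
[4,5] S\(N\NP)  lex  "dog"
[1,5] S\N  <B  k=4
[0,5] S  <  k=1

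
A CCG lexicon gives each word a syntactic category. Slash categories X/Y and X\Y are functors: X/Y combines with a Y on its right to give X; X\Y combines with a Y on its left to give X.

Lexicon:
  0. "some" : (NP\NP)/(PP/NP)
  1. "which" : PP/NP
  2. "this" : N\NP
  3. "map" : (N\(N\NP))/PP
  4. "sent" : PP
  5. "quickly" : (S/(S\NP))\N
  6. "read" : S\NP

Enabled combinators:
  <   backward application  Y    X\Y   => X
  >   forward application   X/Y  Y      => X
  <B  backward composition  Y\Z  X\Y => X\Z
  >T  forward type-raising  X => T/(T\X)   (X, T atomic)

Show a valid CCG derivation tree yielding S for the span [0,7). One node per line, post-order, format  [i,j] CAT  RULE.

[0,1] (NP\NP)/(PP/NP)  lex  "some"
[1,2] PP/NP  lex  "which"
[0,2] NP\NP  >  k=1
[2,3] N\NP  lex  "this"
[0,3] N\NP  <B  k=2
[3,4] (N\(N\NP))/PP  lex  "map"
[4,5] PP  lex  "sent"
[3,5] N\(N\NP)  >  k=4
[0,5] N  <  k=3
[5,6] (S/(S\NP))\N  lex  "quickly"
[0,6] S/(S\NP)  <  k=5
[6,7] S\NP  lex  "read"
[0,7] S  >  k=6

[0,7] S   >
  [0,6] S/(S\NP)   <
    [0,5] N   <
      [0,3] N\NP   <B
        [0,2] NP\NP   >
          [0,1] "some" : (NP\NP)/(PP/NP)
          [1,2] "which" : PP/NP
        [2,3] "this" : N\NP
      [3,5] N\(N\NP)   >
        [3,4] "map" : (N\(N\NP))/PP
        [4,5] "sent" : PP
    [5,6] "quickly" : (S/(S\NP))\N
  [6,7] "read" : S\NP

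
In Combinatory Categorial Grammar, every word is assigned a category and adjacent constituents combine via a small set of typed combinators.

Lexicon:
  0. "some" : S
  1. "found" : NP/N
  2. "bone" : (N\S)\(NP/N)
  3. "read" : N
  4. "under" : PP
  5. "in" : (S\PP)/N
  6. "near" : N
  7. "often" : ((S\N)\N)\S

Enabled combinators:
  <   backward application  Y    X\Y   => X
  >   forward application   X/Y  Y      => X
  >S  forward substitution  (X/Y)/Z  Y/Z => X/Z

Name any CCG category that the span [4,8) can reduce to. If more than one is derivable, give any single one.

[0,8] S   <
  [0,3] N   <
    [0,1] "some" : S
    [1,3] N\S   <
      [1,2] "found" : NP/N
      [2,3] "bone" : (N\S)\(NP/N)
  [3,8] S\N   <
    [3,4] "read" : N
    [4,8] (S\N)\N   <
      [4,7] S   <
        [4,5] "under" : PP
        [5,7] S\PP   >
          [5,6] "in" : (S\PP)/N
          [6,7] "near" : N
      [7,8] "often" : ((S\N)\N)\S

(S\N)\N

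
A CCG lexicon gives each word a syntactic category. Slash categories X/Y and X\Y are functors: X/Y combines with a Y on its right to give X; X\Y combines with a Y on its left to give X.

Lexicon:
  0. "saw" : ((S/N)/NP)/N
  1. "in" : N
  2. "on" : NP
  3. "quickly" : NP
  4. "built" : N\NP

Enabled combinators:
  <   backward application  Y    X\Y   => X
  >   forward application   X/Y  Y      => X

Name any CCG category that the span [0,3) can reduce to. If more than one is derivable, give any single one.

[0,5] S   >
  [0,3] S/N   >
    [0,2] (S/N)/NP   >
      [0,1] "saw" : ((S/N)/NP)/N
      [1,2] "in" : N
    [2,3] "on" : NP
  [3,5] N   <
    [3,4] "quickly" : NP
    [4,5] "built" : N\NP

S/N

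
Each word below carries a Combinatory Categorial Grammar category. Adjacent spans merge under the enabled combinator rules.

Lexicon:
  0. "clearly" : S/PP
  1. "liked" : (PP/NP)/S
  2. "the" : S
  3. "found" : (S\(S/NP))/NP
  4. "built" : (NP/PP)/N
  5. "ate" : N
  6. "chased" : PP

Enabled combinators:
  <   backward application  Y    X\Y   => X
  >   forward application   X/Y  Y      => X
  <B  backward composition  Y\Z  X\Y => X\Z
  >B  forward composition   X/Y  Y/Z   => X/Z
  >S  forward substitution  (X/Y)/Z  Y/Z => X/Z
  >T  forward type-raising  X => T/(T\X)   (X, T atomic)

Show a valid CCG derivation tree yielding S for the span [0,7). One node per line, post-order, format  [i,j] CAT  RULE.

[0,7] S   <
  [0,3] S/NP   >B
    [0,1] "clearly" : S/PP
    [1,3] PP/NP   >
      [1,2] "liked" : (PP/NP)/S
      [2,3] "the" : S
  [3,7] S\(S/NP)   >
    [3,4] "found" : (S\(S/NP))/NP
    [4,7] NP   >
      [4,6] NP/PP   >
        [4,5] "built" : (NP/PP)/N
        [5,6] "ate" : N
      [6,7] "chased" : PP

[0,1] S/PP  lex  "clearly"
[1,2] (PP/NP)/S  lex  "liked"
[2,3] S  lex  "the"
[1,3] PP/NP  >  k=2
[0,3] S/NP  >B  k=1
[3,4] (S\(S/NP))/NP  lex  "found"
[4,5] (NP/PP)/N  lex  "built"
[5,6] N  lex  "ate"
[4,6] NP/PP  >  k=5
[6,7] PP  lex  "chased"
[4,7] NP  >  k=6
[3,7] S\(S/NP)  >  k=4
[0,7] S  <  k=3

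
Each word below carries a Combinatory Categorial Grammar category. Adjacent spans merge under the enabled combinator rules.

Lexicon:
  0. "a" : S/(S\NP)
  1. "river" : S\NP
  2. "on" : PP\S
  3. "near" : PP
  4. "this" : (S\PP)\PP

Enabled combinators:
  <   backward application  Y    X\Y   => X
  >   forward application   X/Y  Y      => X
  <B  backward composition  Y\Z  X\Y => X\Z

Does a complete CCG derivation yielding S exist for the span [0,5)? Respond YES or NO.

[0,5] S   >
  [0,1] "a" : S/(S\NP)
  [1,5] S\NP   <B
    [1,3] PP\NP   <B
      [1,2] "river" : S\NP
      [2,3] "on" : PP\S
    [3,5] S\PP   <
      [3,4] "near" : PP
      [4,5] "this" : (S\PP)\PP

YES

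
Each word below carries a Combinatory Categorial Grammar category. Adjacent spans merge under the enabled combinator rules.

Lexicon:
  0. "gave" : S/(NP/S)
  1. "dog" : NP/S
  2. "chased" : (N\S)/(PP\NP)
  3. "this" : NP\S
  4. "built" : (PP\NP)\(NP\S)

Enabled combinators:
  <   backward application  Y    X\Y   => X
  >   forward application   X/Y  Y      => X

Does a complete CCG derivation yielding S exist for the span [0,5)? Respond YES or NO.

S/(NP/S) NP/S (N\S)/(PP\NP) NP\S (PP\NP)\(NP\S)
CKY chart[0,5] = {N}; S ∉ chart

NO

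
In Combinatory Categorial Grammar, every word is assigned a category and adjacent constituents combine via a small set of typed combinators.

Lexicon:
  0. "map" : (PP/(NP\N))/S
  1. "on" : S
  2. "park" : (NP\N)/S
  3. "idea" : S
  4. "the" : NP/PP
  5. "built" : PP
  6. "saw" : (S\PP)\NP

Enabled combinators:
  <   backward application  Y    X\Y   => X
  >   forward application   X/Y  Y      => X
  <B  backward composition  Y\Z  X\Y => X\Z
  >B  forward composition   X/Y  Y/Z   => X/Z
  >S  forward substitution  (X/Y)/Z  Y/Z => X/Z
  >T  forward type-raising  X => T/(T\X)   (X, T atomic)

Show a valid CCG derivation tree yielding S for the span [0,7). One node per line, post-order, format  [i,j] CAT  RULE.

[0,7] S   <
  [0,4] PP   >
    [0,3] PP/S   >B
      [0,2] PP/(NP\N)   >
        [0,1] "map" : (PP/(NP\N))/S
        [1,2] "on" : S
      [2,3] "park" : (NP\N)/S
    [3,4] "idea" : S
  [4,7] S\PP   <
    [4,6] NP   >
      [4,5] "the" : NP/PP
      [5,6] "built" : PP
    [6,7] "saw" : (S\PP)\NP

[0,1] (PP/(NP\N))/S  lex  "map"
[1,2] S  lex  "on"
[0,2] PP/(NP\N)  >  k=1
[2,3] (NP\N)/S  lex  "park"
[0,3] PP/S  >B  k=2
[3,4] S  lex  "idea"
[0,4] PP  >  k=3
[4,5] NP/PP  lex  "the"
[5,6] PP  lex  "built"
[4,6] NP  >  k=5
[6,7] (S\PP)\NP  lex  "saw"
[4,7] S\PP  <  k=6
[0,7] S  <  k=4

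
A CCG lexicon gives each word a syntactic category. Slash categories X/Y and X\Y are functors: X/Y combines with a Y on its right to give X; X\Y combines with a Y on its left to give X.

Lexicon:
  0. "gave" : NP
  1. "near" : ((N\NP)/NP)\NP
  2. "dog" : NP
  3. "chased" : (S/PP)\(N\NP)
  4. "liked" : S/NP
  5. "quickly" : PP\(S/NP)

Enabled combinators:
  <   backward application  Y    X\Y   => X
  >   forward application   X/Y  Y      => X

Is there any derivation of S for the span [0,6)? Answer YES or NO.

[0,6] S   >
  [0,4] S/PP   <
    [0,3] N\NP   >
      [0,2] (N\NP)/NP   <
        [0,1] "gave" : NP
        [1,2] "near" : ((N\NP)/NP)\NP
      [2,3] "dog" : NP
    [3,4] "chased" : (S/PP)\(N\NP)
  [4,6] PP   <
    [4,5] "liked" : S/NP
    [5,6] "quickly" : PP\(S/NP)

YES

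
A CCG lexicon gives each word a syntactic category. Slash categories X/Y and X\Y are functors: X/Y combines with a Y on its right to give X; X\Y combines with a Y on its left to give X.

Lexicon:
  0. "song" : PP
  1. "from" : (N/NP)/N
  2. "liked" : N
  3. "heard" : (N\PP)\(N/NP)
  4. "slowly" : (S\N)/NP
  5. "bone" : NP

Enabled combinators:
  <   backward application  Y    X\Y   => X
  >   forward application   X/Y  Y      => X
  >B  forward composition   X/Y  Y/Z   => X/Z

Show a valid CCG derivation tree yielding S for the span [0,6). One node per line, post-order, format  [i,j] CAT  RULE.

[0,6] S   <
  [0,4] N   <
    [0,1] "song" : PP
    [1,4] N\PP   <
      [1,3] N/NP   >
        [1,2] "from" : (N/NP)/N
        [2,3] "liked" : N
      [3,4] "heard" : (N\PP)\(N/NP)
  [4,6] S\N   >
    [4,5] "slowly" : (S\N)/NP
    [5,6] "bone" : NP

[0,1] PP  lex  "song"
[1,2] (N/NP)/N  lex  "from"
[2,3] N  lex  "liked"
[1,3] N/NP  >  k=2
[3,4] (N\PP)\(N/NP)  lex  "heard"
[1,4] N\PP  <  k=3
[0,4] N  <  k=1
[4,5] (S\N)/NP  lex  "slowly"
[5,6] NP  lex  "bone"
[4,6] S\N  >  k=5
[0,6] S  <  k=4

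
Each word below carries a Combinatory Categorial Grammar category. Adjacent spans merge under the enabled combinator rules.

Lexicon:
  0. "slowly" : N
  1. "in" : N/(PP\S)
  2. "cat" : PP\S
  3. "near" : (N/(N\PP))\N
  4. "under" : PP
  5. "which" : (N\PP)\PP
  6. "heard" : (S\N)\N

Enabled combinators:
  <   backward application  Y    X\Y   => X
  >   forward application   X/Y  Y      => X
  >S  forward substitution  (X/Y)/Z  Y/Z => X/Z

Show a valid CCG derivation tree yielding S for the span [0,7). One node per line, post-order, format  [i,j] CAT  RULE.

[0,1] N  lex  "slowly"
[1,2] N/(PP\S)  lex  "in"
[2,3] PP\S  lex  "cat"
[1,3] N  >  k=2
[3,4] (N/(N\PP))\N  lex  "near"
[1,4] N/(N\PP)  <  k=3
[4,5] PP  lex  "under"
[5,6] (N\PP)\PP  lex  "which"
[4,6] N\PP  <  k=5
[1,6] N  >  k=4
[6,7] (S\N)\N  lex  "heard"
[1,7] S\N  <  k=6
[0,7] S  <  k=1

[0,7] S   <
  [0,1] "slowly" : N
  [1,7] S\N   <
    [1,6] N   >
      [1,4] N/(N\PP)   <
        [1,3] N   >
          [1,2] "in" : N/(PP\S)
          [2,3] "cat" : PP\S
        [3,4] "near" : (N/(N\PP))\N
      [4,6] N\PP   <
        [4,5] "under" : PP
        [5,6] "which" : (N\PP)\PP
    [6,7] "heard" : (S\N)\N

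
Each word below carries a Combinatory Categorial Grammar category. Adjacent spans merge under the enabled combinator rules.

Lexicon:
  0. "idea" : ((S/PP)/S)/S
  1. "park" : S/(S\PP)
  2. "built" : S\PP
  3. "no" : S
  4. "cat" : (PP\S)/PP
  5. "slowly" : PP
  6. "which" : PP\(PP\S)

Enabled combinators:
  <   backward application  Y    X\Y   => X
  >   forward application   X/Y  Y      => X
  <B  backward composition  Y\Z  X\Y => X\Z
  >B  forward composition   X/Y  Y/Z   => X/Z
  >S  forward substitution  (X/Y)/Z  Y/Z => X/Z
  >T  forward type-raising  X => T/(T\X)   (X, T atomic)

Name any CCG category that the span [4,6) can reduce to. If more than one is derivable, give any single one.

[0,7] S   >
  [0,4] S/PP   >
    [0,3] (S/PP)/S   >
      [0,1] "idea" : ((S/PP)/S)/S
      [1,3] S   >
        [1,2] "park" : S/(S\PP)
        [2,3] "built" : S\PP
    [3,4] "no" : S
  [4,7] PP   <
    [4,6] PP\S   >
      [4,5] "cat" : (PP\S)/PP
      [5,6] "slowly" : PP
    [6,7] "which" : PP\(PP\S)

PP\S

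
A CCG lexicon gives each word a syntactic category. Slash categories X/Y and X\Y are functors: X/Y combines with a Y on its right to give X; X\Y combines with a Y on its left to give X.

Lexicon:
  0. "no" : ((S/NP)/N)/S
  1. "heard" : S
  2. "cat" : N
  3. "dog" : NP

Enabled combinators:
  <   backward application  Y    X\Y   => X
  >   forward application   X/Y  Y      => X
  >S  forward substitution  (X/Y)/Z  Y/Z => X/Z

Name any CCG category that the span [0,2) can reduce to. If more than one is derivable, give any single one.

[0,4] S   >
  [0,3] S/NP   >
    [0,2] (S/NP)/N   >
      [0,1] "no" : ((S/NP)/N)/S
      [1,2] "heard" : S
    [2,3] "cat" : N
  [3,4] "dog" : NP

(S/NP)/N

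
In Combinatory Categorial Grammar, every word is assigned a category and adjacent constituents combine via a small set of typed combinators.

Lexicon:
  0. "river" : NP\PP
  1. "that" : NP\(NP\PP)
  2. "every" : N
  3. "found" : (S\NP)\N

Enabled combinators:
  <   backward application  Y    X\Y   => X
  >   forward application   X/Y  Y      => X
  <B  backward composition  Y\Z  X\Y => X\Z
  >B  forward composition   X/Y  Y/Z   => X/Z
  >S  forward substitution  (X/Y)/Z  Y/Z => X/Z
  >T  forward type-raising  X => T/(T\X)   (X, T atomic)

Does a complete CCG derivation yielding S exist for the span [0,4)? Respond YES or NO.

YES

[0,4] S   <
  [0,2] NP   <
    [0,1] "river" : NP\PP
    [1,2] "that" : NP\(NP\PP)
  [2,4] S\NP   <
    [2,3] "every" : N
    [3,4] "found" : (S\NP)\N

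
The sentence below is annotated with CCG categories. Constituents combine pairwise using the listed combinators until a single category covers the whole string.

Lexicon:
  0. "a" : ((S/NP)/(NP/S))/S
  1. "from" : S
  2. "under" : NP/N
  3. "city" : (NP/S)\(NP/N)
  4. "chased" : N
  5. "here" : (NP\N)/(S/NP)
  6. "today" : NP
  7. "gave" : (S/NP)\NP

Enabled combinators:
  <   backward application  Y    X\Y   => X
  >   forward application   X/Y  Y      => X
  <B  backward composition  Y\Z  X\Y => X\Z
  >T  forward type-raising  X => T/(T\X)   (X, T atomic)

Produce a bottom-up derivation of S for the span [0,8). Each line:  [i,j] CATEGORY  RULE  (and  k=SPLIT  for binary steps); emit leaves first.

[0,8] S   >
  [0,4] S/NP   >
    [0,2] (S/NP)/(NP/S)   >
      [0,1] "a" : ((S/NP)/(NP/S))/S
      [1,2] "from" : S
    [2,4] NP/S   <
      [2,3] "under" : NP/N
      [3,4] "city" : (NP/S)\(NP/N)
  [4,8] NP   <
    [4,5] "chased" : N
    [5,8] NP\N   >
      [5,6] "here" : (NP\N)/(S/NP)
      [6,8] S/NP   <
        [6,7] "today" : NP
        [7,8] "gave" : (S/NP)\NP

[0,1] ((S/NP)/(NP/S))/S  lex  "a"
[1,2] S  lex  "from"
[0,2] (S/NP)/(NP/S)  >  k=1
[2,3] NP/N  lex  "under"
[3,4] (NP/S)\(NP/N)  lex  "city"
[2,4] NP/S  <  k=3
[0,4] S/NP  >  k=2
[4,5] N  lex  "chased"
[5,6] (NP\N)/(S/NP)  lex  "here"
[6,7] NP  lex  "today"
[7,8] (S/NP)\NP  lex  "gave"
[6,8] S/NP  <  k=7
[5,8] NP\N  >  k=6
[4,8] NP  <  k=5
[0,8] S  >  k=4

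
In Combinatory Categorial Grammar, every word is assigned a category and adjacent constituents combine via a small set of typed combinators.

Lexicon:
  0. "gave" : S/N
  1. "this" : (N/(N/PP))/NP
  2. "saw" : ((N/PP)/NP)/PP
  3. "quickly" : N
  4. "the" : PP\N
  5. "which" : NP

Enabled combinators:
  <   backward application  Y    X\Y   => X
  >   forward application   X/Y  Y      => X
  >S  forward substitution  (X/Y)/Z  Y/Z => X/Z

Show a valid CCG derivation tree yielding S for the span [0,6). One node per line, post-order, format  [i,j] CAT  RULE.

[0,6] S   >
  [0,1] "gave" : S/N
  [1,6] N   >
    [1,5] N/NP   >S
      [1,2] "this" : (N/(N/PP))/NP
      [2,5] (N/PP)/NP   >
        [2,3] "saw" : ((N/PP)/NP)/PP
        [3,5] PP   <
          [3,4] "quickly" : N
          [4,5] "the" : PP\N
    [5,6] "which" : NP

[0,1] S/N  lex  "gave"
[1,2] (N/(N/PP))/NP  lex  "this"
[2,3] ((N/PP)/NP)/PP  lex  "saw"
[3,4] N  lex  "quickly"
[4,5] PP\N  lex  "the"
[3,5] PP  <  k=4
[2,5] (N/PP)/NP  >  k=3
[1,5] N/NP  >S  k=2
[5,6] NP  lex  "which"
[1,6] N  >  k=5
[0,6] S  >  k=1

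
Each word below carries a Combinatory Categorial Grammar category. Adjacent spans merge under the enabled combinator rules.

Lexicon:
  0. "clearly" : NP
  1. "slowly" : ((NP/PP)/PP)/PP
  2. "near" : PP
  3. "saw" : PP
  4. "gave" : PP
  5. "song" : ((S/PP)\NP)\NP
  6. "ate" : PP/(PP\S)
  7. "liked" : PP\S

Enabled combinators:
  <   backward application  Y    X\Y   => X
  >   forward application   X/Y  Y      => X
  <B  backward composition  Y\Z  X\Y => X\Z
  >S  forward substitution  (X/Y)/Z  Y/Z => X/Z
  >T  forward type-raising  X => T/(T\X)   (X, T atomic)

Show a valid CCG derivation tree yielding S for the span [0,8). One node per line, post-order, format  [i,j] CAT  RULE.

[0,8] S   >
  [0,6] S/PP   <
    [0,1] "clearly" : NP
    [1,6] (S/PP)\NP   <
      [1,5] NP   >
        [1,4] NP/PP   >
          [1,3] (NP/PP)/PP   >
            [1,2] "slowly" : ((NP/PP)/PP)/PP
            [2,3] "near" : PP
          [3,4] "saw" : PP
        [4,5] "gave" : PP
      [5,6] "song" : ((S/PP)\NP)\NP
  [6,8] PP   >
    [6,7] "ate" : PP/(PP\S)
    [7,8] "liked" : PP\S

[0,1] NP  lex  "clearly"
[1,2] ((NP/PP)/PP)/PP  lex  "slowly"
[2,3] PP  lex  "near"
[1,3] (NP/PP)/PP  >  k=2
[3,4] PP  lex  "saw"
[1,4] NP/PP  >  k=3
[4,5] PP  lex  "gave"
[1,5] NP  >  k=4
[5,6] ((S/PP)\NP)\NP  lex  "song"
[1,6] (S/PP)\NP  <  k=5
[0,6] S/PP  <  k=1
[6,7] PP/(PP\S)  lex  "ate"
[7,8] PP\S  lex  "liked"
[6,8] PP  >  k=7
[0,8] S  >  k=6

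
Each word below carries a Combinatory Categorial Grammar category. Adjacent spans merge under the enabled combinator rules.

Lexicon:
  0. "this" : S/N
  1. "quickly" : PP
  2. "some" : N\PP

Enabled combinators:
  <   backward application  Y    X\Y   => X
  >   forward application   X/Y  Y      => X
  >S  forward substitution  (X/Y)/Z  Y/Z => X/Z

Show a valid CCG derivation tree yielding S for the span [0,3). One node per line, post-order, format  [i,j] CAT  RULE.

[0,1] S/N  lex  "this"
[1,2] PP  lex  "quickly"
[2,3] N\PP  lex  "some"
[1,3] N  <  k=2
[0,3] S  >  k=1

[0,3] S   >
  [0,1] "this" : S/N
  [1,3] N   <
    [1,2] "quickly" : PP
    [2,3] "some" : N\PP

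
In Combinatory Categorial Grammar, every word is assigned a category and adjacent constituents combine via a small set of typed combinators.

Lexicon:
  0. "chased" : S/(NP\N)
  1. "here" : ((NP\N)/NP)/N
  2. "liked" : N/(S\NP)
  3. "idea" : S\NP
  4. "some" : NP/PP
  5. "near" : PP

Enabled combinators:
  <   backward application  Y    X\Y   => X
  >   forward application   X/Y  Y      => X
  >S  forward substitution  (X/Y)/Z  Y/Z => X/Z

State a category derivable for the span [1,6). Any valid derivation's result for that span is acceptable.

NP\N

[0,6] S   >
  [0,1] "chased" : S/(NP\N)
  [1,6] NP\N   >
    [1,4] (NP\N)/NP   >
      [1,2] "here" : ((NP\N)/NP)/N
      [2,4] N   >
        [2,3] "liked" : N/(S\NP)
        [3,4] "idea" : S\NP
    [4,6] NP   >
      [4,5] "some" : NP/PP
      [5,6] "near" : PP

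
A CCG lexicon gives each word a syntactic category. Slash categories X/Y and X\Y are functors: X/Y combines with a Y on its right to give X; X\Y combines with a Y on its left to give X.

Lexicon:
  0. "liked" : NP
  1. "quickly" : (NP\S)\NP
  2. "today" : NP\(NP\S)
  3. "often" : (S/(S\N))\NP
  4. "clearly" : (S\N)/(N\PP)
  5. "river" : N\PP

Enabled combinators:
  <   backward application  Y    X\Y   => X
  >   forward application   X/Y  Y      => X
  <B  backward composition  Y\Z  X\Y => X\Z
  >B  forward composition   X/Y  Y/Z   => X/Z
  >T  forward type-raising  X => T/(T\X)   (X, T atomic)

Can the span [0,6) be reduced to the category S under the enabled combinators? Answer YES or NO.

YES

[0,6] S   >
  [0,4] S/(S\N)   <
    [0,3] NP   <
      [0,2] NP\S   <
        [0,1] "liked" : NP
        [1,2] "quickly" : (NP\S)\NP
      [2,3] "today" : NP\(NP\S)
    [3,4] "often" : (S/(S\N))\NP
  [4,6] S\N   >
    [4,5] "clearly" : (S\N)/(N\PP)
    [5,6] "river" : N\PP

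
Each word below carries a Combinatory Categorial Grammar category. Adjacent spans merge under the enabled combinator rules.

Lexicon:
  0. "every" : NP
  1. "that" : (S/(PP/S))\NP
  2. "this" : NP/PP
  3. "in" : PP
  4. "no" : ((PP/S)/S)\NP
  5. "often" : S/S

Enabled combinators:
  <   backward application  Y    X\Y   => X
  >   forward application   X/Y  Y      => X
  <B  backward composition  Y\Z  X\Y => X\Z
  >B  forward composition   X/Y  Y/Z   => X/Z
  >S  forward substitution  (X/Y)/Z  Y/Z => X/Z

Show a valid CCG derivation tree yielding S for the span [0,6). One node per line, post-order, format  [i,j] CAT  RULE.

[0,1] NP  lex  "every"
[1,2] (S/(PP/S))\NP  lex  "that"
[0,2] S/(PP/S)  <  k=1
[2,3] NP/PP  lex  "this"
[3,4] PP  lex  "in"
[2,4] NP  >  k=3
[4,5] ((PP/S)/S)\NP  lex  "no"
[2,5] (PP/S)/S  <  k=4
[5,6] S/S  lex  "often"
[2,6] PP/S  >S  k=5
[0,6] S  >  k=2

[0,6] S   >
  [0,2] S/(PP/S)   <
    [0,1] "every" : NP
    [1,2] "that" : (S/(PP/S))\NP
  [2,6] PP/S   >S
    [2,5] (PP/S)/S   <
      [2,4] NP   >
        [2,3] "this" : NP/PP
        [3,4] "in" : PP
      [4,5] "no" : ((PP/S)/S)\NP
    [5,6] "often" : S/S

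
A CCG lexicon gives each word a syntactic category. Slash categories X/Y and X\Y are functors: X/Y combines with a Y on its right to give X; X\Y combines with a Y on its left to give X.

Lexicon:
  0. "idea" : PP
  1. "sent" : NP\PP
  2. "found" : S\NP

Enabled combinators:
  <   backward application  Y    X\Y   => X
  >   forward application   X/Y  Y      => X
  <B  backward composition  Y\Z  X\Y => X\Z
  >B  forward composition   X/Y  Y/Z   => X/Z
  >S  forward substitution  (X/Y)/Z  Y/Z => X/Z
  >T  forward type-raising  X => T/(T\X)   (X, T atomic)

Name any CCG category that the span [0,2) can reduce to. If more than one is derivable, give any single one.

NP

[0,3] S   <
  [0,2] NP   <
    [0,1] "idea" : PP
    [1,2] "sent" : NP\PP
  [2,3] "found" : S\NP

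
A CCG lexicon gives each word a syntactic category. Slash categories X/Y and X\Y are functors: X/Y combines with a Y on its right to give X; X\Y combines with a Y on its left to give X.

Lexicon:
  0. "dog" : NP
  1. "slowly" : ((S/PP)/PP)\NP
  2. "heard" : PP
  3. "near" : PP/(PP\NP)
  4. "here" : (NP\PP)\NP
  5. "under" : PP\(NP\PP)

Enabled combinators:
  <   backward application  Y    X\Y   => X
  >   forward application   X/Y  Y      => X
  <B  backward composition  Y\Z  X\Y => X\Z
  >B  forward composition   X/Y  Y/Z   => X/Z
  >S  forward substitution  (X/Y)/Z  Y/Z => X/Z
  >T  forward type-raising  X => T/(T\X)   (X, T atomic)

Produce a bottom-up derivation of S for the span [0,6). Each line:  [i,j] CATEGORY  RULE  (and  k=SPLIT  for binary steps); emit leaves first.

[0,1] NP  lex  "dog"
[1,2] ((S/PP)/PP)\NP  lex  "slowly"
[0,2] (S/PP)/PP  <  k=1
[2,3] PP  lex  "heard"
[0,3] S/PP  >  k=2
[3,4] PP/(PP\NP)  lex  "near"
[4,5] (NP\PP)\NP  lex  "here"
[5,6] PP\(NP\PP)  lex  "under"
[4,6] PP\NP  <B  k=5
[3,6] PP  >  k=4
[0,6] S  >  k=3

[0,6] S   >
  [0,3] S/PP   >
    [0,2] (S/PP)/PP   <
      [0,1] "dog" : NP
      [1,2] "slowly" : ((S/PP)/PP)\NP
    [2,3] "heard" : PP
  [3,6] PP   >
    [3,4] "near" : PP/(PP\NP)
    [4,6] PP\NP   <B
      [4,5] "here" : (NP\PP)\NP
      [5,6] "under" : PP\(NP\PP)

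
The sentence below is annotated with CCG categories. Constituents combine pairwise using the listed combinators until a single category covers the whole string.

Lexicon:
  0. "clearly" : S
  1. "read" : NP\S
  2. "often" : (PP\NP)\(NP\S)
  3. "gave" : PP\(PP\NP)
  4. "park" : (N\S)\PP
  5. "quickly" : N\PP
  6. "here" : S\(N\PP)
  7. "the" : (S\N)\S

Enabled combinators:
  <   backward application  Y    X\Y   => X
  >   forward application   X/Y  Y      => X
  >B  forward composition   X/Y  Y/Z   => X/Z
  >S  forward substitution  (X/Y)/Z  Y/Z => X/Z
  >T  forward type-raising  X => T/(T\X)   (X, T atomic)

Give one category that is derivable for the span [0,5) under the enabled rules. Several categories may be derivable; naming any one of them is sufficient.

[0,8] S   <
  [0,5] N   >
    [0,1] N/(N\S)   >T
      [0,1] "clearly" : S
    [1,5] N\S   <
      [1,4] PP   <
        [1,3] PP\NP   <
          [1,2] "read" : NP\S
          [2,3] "often" : (PP\NP)\(NP\S)
        [3,4] "gave" : PP\(PP\NP)
      [4,5] "park" : (N\S)\PP
  [5,8] S\N   <
    [5,7] S   <
      [5,6] "quickly" : N\PP
      [6,7] "here" : S\(N\PP)
    [7,8] "the" : (S\N)\S

N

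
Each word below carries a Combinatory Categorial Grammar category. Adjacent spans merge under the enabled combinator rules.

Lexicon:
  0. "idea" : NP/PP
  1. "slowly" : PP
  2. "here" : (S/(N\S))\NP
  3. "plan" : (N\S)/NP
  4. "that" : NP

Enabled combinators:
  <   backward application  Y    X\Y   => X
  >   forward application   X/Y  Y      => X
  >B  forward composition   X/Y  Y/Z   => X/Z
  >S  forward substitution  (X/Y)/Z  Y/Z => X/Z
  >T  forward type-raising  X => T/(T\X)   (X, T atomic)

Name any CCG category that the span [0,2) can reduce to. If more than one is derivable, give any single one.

[0,5] S   >
  [0,3] S/(N\S)   <
    [0,2] NP   >
      [0,1] "idea" : NP/PP
      [1,2] "slowly" : PP
    [2,3] "here" : (S/(N\S))\NP
  [3,5] N\S   >
    [3,4] "plan" : (N\S)/NP
    [4,5] "that" : NP

NP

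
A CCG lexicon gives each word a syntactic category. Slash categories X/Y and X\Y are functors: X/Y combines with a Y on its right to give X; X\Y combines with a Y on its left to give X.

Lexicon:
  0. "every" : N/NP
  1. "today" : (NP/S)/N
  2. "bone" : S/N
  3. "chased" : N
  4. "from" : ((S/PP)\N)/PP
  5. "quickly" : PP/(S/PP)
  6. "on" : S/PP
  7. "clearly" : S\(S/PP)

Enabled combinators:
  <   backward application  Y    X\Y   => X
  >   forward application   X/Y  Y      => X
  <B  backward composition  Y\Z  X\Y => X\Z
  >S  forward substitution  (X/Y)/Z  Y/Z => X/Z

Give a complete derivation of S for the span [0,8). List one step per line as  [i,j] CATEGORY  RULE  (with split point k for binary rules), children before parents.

[0,1] N/NP  lex  "every"
[1,2] (NP/S)/N  lex  "today"
[2,3] S/N  lex  "bone"
[1,3] NP/N  >S  k=2
[3,4] N  lex  "chased"
[1,4] NP  >  k=3
[0,4] N  >  k=1
[4,5] ((S/PP)\N)/PP  lex  "from"
[5,6] PP/(S/PP)  lex  "quickly"
[6,7] S/PP  lex  "on"
[5,7] PP  >  k=6
[4,7] (S/PP)\N  >  k=5
[0,7] S/PP  <  k=4
[7,8] S\(S/PP)  lex  "clearly"
[0,8] S  <  k=7

[0,8] S   <
  [0,7] S/PP   <
    [0,4] N   >
      [0,1] "every" : N/NP
      [1,4] NP   >
        [1,3] NP/N   >S
          [1,2] "today" : (NP/S)/N
          [2,3] "bone" : S/N
        [3,4] "chased" : N
    [4,7] (S/PP)\N   >
      [4,5] "from" : ((S/PP)\N)/PP
      [5,7] PP   >
        [5,6] "quickly" : PP/(S/PP)
        [6,7] "on" : S/PP
  [7,8] "clearly" : S\(S/PP)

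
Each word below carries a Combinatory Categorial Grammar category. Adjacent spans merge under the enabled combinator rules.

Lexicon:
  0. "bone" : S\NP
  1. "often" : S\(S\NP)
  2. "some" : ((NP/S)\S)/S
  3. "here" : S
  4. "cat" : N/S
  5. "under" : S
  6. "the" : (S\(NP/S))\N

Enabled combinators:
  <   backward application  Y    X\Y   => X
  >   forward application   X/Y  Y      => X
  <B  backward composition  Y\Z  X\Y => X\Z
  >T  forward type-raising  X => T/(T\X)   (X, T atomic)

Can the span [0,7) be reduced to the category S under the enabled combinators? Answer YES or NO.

[0,7] S   <
  [0,4] NP/S   <
    [0,2] S   <
      [0,1] "bone" : S\NP
      [1,2] "often" : S\(S\NP)
    [2,4] (NP/S)\S   >
      [2,3] "some" : ((NP/S)\S)/S
      [3,4] "here" : S
  [4,7] S\(NP/S)   <
    [4,6] N   >
      [4,5] "cat" : N/S
      [5,6] "under" : S
    [6,7] "the" : (S\(NP/S))\N

YES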